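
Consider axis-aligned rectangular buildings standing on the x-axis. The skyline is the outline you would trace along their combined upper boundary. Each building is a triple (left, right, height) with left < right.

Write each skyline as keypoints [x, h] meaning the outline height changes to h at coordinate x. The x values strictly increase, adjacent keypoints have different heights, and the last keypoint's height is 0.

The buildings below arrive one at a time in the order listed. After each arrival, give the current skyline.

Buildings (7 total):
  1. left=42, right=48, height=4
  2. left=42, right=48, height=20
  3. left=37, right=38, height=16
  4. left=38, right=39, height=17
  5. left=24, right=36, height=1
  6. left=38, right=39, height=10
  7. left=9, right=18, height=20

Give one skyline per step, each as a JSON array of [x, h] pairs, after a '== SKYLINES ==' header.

== SKYLINES ==
[[42,4],[48,0]]
[[42,20],[48,0]]
[[37,16],[38,0],[42,20],[48,0]]
[[37,16],[38,17],[39,0],[42,20],[48,0]]
[[24,1],[36,0],[37,16],[38,17],[39,0],[42,20],[48,0]]
[[24,1],[36,0],[37,16],[38,17],[39,0],[42,20],[48,0]]
[[9,20],[18,0],[24,1],[36,0],[37,16],[38,17],[39,0],[42,20],[48,0]]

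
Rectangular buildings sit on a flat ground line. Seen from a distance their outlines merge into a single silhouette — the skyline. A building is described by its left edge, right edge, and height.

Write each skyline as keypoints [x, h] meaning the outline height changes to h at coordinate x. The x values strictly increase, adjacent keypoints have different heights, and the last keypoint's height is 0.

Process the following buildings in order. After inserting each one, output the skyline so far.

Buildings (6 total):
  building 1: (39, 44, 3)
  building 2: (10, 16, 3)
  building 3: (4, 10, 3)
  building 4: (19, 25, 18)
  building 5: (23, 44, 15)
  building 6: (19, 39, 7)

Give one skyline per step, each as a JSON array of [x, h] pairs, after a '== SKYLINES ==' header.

== SKYLINES ==
[[39,3],[44,0]]
[[10,3],[16,0],[39,3],[44,0]]
[[4,3],[16,0],[39,3],[44,0]]
[[4,3],[16,0],[19,18],[25,0],[39,3],[44,0]]
[[4,3],[16,0],[19,18],[25,15],[44,0]]
[[4,3],[16,0],[19,18],[25,15],[44,0]]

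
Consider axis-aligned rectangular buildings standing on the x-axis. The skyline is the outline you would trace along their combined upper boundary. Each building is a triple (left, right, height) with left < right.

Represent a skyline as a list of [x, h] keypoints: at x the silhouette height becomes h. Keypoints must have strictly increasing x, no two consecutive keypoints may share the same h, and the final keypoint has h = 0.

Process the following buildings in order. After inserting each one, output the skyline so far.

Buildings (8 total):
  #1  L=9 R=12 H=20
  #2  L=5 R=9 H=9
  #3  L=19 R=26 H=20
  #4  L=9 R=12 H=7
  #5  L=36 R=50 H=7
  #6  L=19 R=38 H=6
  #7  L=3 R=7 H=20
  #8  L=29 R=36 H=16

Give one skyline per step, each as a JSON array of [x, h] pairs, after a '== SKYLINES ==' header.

== SKYLINES ==
[[9,20],[12,0]]
[[5,9],[9,20],[12,0]]
[[5,9],[9,20],[12,0],[19,20],[26,0]]
[[5,9],[9,20],[12,0],[19,20],[26,0]]
[[5,9],[9,20],[12,0],[19,20],[26,0],[36,7],[50,0]]
[[5,9],[9,20],[12,0],[19,20],[26,6],[36,7],[50,0]]
[[3,20],[7,9],[9,20],[12,0],[19,20],[26,6],[36,7],[50,0]]
[[3,20],[7,9],[9,20],[12,0],[19,20],[26,6],[29,16],[36,7],[50,0]]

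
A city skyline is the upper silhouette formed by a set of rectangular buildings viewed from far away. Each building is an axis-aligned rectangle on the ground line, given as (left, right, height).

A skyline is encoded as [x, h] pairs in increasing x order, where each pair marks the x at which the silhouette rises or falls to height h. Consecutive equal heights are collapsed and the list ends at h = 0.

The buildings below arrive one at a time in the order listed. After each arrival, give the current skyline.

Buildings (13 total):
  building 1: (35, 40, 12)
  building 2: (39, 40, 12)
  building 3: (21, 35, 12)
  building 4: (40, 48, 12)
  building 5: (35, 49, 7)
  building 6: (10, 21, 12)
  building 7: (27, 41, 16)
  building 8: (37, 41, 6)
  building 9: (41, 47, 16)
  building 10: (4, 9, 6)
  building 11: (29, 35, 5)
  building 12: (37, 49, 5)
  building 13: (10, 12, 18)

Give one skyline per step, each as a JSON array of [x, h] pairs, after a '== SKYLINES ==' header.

== SKYLINES ==
[[35,12],[40,0]]
[[35,12],[40,0]]
[[21,12],[40,0]]
[[21,12],[48,0]]
[[21,12],[48,7],[49,0]]
[[10,12],[48,7],[49,0]]
[[10,12],[27,16],[41,12],[48,7],[49,0]]
[[10,12],[27,16],[41,12],[48,7],[49,0]]
[[10,12],[27,16],[47,12],[48,7],[49,0]]
[[4,6],[9,0],[10,12],[27,16],[47,12],[48,7],[49,0]]
[[4,6],[9,0],[10,12],[27,16],[47,12],[48,7],[49,0]]
[[4,6],[9,0],[10,12],[27,16],[47,12],[48,7],[49,0]]
[[4,6],[9,0],[10,18],[12,12],[27,16],[47,12],[48,7],[49,0]]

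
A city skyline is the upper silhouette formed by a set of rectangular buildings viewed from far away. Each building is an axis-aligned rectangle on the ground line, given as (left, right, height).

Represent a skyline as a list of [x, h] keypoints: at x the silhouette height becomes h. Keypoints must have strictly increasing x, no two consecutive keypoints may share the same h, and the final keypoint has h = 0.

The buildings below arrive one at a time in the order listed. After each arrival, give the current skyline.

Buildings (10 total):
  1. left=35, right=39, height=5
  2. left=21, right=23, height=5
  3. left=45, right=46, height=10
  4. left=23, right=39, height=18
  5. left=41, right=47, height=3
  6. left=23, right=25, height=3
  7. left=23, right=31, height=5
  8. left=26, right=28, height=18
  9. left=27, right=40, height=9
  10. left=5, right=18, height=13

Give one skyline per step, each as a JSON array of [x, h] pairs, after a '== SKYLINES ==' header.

== SKYLINES ==
[[35,5],[39,0]]
[[21,5],[23,0],[35,5],[39,0]]
[[21,5],[23,0],[35,5],[39,0],[45,10],[46,0]]
[[21,5],[23,18],[39,0],[45,10],[46,0]]
[[21,5],[23,18],[39,0],[41,3],[45,10],[46,3],[47,0]]
[[21,5],[23,18],[39,0],[41,3],[45,10],[46,3],[47,0]]
[[21,5],[23,18],[39,0],[41,3],[45,10],[46,3],[47,0]]
[[21,5],[23,18],[39,0],[41,3],[45,10],[46,3],[47,0]]
[[21,5],[23,18],[39,9],[40,0],[41,3],[45,10],[46,3],[47,0]]
[[5,13],[18,0],[21,5],[23,18],[39,9],[40,0],[41,3],[45,10],[46,3],[47,0]]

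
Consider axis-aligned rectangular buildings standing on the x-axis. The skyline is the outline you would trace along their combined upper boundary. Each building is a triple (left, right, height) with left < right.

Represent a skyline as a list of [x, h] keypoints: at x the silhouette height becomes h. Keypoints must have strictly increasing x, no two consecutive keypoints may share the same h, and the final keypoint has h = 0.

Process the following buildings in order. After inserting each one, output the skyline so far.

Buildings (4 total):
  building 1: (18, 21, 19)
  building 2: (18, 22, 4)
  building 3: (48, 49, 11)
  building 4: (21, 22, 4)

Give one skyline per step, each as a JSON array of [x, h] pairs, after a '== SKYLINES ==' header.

== SKYLINES ==
[[18,19],[21,0]]
[[18,19],[21,4],[22,0]]
[[18,19],[21,4],[22,0],[48,11],[49,0]]
[[18,19],[21,4],[22,0],[48,11],[49,0]]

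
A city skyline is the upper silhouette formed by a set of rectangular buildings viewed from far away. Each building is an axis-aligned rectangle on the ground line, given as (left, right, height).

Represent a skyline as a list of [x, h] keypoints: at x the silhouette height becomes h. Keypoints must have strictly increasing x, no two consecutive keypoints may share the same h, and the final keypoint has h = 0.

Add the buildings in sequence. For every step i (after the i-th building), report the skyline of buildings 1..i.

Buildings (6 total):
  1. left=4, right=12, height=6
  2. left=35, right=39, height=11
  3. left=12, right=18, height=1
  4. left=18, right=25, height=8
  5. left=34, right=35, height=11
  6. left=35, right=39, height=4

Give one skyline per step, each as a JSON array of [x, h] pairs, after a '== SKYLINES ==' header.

== SKYLINES ==
[[4,6],[12,0]]
[[4,6],[12,0],[35,11],[39,0]]
[[4,6],[12,1],[18,0],[35,11],[39,0]]
[[4,6],[12,1],[18,8],[25,0],[35,11],[39,0]]
[[4,6],[12,1],[18,8],[25,0],[34,11],[39,0]]
[[4,6],[12,1],[18,8],[25,0],[34,11],[39,0]]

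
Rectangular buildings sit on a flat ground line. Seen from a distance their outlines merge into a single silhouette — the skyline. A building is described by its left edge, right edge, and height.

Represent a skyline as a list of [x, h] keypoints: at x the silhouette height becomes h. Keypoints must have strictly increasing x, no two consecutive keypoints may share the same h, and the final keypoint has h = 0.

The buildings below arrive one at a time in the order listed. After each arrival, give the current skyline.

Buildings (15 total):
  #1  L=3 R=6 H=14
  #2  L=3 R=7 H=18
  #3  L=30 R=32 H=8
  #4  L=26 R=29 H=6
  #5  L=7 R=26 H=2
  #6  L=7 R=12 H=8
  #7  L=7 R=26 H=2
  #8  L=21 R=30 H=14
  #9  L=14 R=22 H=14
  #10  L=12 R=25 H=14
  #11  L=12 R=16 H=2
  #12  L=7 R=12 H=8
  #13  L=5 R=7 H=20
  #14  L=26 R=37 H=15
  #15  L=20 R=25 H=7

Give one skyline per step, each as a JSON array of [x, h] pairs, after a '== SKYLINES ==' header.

== SKYLINES ==
[[3,14],[6,0]]
[[3,18],[7,0]]
[[3,18],[7,0],[30,8],[32,0]]
[[3,18],[7,0],[26,6],[29,0],[30,8],[32,0]]
[[3,18],[7,2],[26,6],[29,0],[30,8],[32,0]]
[[3,18],[7,8],[12,2],[26,6],[29,0],[30,8],[32,0]]
[[3,18],[7,8],[12,2],[26,6],[29,0],[30,8],[32,0]]
[[3,18],[7,8],[12,2],[21,14],[30,8],[32,0]]
[[3,18],[7,8],[12,2],[14,14],[30,8],[32,0]]
[[3,18],[7,8],[12,14],[30,8],[32,0]]
[[3,18],[7,8],[12,14],[30,8],[32,0]]
[[3,18],[7,8],[12,14],[30,8],[32,0]]
[[3,18],[5,20],[7,8],[12,14],[30,8],[32,0]]
[[3,18],[5,20],[7,8],[12,14],[26,15],[37,0]]
[[3,18],[5,20],[7,8],[12,14],[26,15],[37,0]]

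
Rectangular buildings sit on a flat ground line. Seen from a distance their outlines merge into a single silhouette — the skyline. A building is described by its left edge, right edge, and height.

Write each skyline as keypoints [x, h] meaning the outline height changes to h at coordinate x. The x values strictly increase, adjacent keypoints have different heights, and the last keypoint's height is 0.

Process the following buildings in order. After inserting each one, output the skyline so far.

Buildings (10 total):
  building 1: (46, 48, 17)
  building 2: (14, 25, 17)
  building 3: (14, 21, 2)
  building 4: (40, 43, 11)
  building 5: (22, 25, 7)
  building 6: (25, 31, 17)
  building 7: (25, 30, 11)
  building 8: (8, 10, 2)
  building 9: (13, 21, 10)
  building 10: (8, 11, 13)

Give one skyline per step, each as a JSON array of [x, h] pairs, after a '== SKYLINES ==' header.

== SKYLINES ==
[[46,17],[48,0]]
[[14,17],[25,0],[46,17],[48,0]]
[[14,17],[25,0],[46,17],[48,0]]
[[14,17],[25,0],[40,11],[43,0],[46,17],[48,0]]
[[14,17],[25,0],[40,11],[43,0],[46,17],[48,0]]
[[14,17],[31,0],[40,11],[43,0],[46,17],[48,0]]
[[14,17],[31,0],[40,11],[43,0],[46,17],[48,0]]
[[8,2],[10,0],[14,17],[31,0],[40,11],[43,0],[46,17],[48,0]]
[[8,2],[10,0],[13,10],[14,17],[31,0],[40,11],[43,0],[46,17],[48,0]]
[[8,13],[11,0],[13,10],[14,17],[31,0],[40,11],[43,0],[46,17],[48,0]]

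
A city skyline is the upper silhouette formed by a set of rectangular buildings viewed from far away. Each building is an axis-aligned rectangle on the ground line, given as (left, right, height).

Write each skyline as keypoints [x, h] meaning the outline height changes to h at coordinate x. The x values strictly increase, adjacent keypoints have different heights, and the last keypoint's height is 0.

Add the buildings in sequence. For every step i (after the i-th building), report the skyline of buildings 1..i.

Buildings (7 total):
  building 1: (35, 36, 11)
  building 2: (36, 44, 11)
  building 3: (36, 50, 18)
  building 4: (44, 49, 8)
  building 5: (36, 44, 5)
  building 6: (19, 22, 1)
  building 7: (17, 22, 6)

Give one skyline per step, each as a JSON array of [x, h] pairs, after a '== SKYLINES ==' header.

== SKYLINES ==
[[35,11],[36,0]]
[[35,11],[44,0]]
[[35,11],[36,18],[50,0]]
[[35,11],[36,18],[50,0]]
[[35,11],[36,18],[50,0]]
[[19,1],[22,0],[35,11],[36,18],[50,0]]
[[17,6],[22,0],[35,11],[36,18],[50,0]]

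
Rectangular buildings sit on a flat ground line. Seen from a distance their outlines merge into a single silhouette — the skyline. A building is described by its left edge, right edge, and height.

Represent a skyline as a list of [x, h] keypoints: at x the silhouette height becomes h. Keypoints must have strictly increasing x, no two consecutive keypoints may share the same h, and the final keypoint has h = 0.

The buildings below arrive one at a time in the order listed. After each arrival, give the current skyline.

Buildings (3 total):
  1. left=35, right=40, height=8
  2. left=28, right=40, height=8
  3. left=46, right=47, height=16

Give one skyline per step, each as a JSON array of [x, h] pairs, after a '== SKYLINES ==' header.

== SKYLINES ==
[[35,8],[40,0]]
[[28,8],[40,0]]
[[28,8],[40,0],[46,16],[47,0]]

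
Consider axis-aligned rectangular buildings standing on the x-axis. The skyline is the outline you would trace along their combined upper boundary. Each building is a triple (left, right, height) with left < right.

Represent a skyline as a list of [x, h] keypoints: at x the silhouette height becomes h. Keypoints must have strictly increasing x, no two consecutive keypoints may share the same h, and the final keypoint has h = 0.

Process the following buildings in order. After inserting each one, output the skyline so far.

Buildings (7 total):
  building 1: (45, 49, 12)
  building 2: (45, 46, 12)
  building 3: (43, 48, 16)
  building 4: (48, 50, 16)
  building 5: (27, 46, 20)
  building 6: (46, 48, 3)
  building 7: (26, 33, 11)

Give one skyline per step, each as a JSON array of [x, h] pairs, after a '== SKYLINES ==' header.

== SKYLINES ==
[[45,12],[49,0]]
[[45,12],[49,0]]
[[43,16],[48,12],[49,0]]
[[43,16],[50,0]]
[[27,20],[46,16],[50,0]]
[[27,20],[46,16],[50,0]]
[[26,11],[27,20],[46,16],[50,0]]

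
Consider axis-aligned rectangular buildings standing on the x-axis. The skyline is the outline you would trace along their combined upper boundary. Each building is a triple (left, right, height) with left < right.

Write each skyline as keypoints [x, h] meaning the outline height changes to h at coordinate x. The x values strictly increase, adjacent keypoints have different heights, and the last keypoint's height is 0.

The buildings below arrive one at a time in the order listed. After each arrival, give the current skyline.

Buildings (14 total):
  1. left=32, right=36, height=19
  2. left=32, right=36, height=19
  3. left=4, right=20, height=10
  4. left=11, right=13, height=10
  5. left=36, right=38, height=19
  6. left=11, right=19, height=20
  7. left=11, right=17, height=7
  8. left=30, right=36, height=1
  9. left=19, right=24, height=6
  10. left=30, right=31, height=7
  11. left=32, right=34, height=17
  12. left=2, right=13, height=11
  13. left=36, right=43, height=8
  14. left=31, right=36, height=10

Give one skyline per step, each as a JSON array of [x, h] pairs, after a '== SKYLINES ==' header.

== SKYLINES ==
[[32,19],[36,0]]
[[32,19],[36,0]]
[[4,10],[20,0],[32,19],[36,0]]
[[4,10],[20,0],[32,19],[36,0]]
[[4,10],[20,0],[32,19],[38,0]]
[[4,10],[11,20],[19,10],[20,0],[32,19],[38,0]]
[[4,10],[11,20],[19,10],[20,0],[32,19],[38,0]]
[[4,10],[11,20],[19,10],[20,0],[30,1],[32,19],[38,0]]
[[4,10],[11,20],[19,10],[20,6],[24,0],[30,1],[32,19],[38,0]]
[[4,10],[11,20],[19,10],[20,6],[24,0],[30,7],[31,1],[32,19],[38,0]]
[[4,10],[11,20],[19,10],[20,6],[24,0],[30,7],[31,1],[32,19],[38,0]]
[[2,11],[11,20],[19,10],[20,6],[24,0],[30,7],[31,1],[32,19],[38,0]]
[[2,11],[11,20],[19,10],[20,6],[24,0],[30,7],[31,1],[32,19],[38,8],[43,0]]
[[2,11],[11,20],[19,10],[20,6],[24,0],[30,7],[31,10],[32,19],[38,8],[43,0]]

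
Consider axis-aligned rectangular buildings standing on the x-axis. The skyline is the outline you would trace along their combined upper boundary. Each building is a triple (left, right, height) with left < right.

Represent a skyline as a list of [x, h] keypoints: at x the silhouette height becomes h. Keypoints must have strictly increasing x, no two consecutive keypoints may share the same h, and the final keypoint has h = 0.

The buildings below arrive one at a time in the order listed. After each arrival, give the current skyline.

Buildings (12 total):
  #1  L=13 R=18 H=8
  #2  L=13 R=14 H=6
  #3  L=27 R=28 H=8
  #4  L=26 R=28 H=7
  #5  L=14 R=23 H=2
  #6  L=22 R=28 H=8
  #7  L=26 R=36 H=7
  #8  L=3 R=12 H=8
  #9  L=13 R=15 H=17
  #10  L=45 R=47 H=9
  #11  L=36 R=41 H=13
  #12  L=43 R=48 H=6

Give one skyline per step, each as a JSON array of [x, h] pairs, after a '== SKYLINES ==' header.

== SKYLINES ==
[[13,8],[18,0]]
[[13,8],[18,0]]
[[13,8],[18,0],[27,8],[28,0]]
[[13,8],[18,0],[26,7],[27,8],[28,0]]
[[13,8],[18,2],[23,0],[26,7],[27,8],[28,0]]
[[13,8],[18,2],[22,8],[28,0]]
[[13,8],[18,2],[22,8],[28,7],[36,0]]
[[3,8],[12,0],[13,8],[18,2],[22,8],[28,7],[36,0]]
[[3,8],[12,0],[13,17],[15,8],[18,2],[22,8],[28,7],[36,0]]
[[3,8],[12,0],[13,17],[15,8],[18,2],[22,8],[28,7],[36,0],[45,9],[47,0]]
[[3,8],[12,0],[13,17],[15,8],[18,2],[22,8],[28,7],[36,13],[41,0],[45,9],[47,0]]
[[3,8],[12,0],[13,17],[15,8],[18,2],[22,8],[28,7],[36,13],[41,0],[43,6],[45,9],[47,6],[48,0]]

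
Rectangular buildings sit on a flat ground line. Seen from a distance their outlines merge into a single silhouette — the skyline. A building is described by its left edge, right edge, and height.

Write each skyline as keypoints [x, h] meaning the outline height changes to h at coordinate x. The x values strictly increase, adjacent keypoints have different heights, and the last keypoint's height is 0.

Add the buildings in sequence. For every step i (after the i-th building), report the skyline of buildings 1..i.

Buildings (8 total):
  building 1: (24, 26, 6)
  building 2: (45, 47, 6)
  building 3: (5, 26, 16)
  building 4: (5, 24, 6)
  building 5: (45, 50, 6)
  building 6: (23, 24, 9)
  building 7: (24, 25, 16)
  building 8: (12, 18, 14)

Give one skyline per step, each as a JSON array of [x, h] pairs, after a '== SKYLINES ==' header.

== SKYLINES ==
[[24,6],[26,0]]
[[24,6],[26,0],[45,6],[47,0]]
[[5,16],[26,0],[45,6],[47,0]]
[[5,16],[26,0],[45,6],[47,0]]
[[5,16],[26,0],[45,6],[50,0]]
[[5,16],[26,0],[45,6],[50,0]]
[[5,16],[26,0],[45,6],[50,0]]
[[5,16],[26,0],[45,6],[50,0]]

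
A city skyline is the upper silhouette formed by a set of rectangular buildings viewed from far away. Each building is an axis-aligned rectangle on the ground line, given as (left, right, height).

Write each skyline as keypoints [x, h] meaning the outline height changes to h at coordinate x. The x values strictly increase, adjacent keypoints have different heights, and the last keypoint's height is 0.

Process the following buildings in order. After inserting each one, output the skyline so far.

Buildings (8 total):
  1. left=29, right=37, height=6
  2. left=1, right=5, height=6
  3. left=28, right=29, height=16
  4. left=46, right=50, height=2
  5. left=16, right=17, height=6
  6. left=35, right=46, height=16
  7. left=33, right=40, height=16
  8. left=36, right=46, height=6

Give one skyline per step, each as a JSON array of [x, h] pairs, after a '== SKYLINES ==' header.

== SKYLINES ==
[[29,6],[37,0]]
[[1,6],[5,0],[29,6],[37,0]]
[[1,6],[5,0],[28,16],[29,6],[37,0]]
[[1,6],[5,0],[28,16],[29,6],[37,0],[46,2],[50,0]]
[[1,6],[5,0],[16,6],[17,0],[28,16],[29,6],[37,0],[46,2],[50,0]]
[[1,6],[5,0],[16,6],[17,0],[28,16],[29,6],[35,16],[46,2],[50,0]]
[[1,6],[5,0],[16,6],[17,0],[28,16],[29,6],[33,16],[46,2],[50,0]]
[[1,6],[5,0],[16,6],[17,0],[28,16],[29,6],[33,16],[46,2],[50,0]]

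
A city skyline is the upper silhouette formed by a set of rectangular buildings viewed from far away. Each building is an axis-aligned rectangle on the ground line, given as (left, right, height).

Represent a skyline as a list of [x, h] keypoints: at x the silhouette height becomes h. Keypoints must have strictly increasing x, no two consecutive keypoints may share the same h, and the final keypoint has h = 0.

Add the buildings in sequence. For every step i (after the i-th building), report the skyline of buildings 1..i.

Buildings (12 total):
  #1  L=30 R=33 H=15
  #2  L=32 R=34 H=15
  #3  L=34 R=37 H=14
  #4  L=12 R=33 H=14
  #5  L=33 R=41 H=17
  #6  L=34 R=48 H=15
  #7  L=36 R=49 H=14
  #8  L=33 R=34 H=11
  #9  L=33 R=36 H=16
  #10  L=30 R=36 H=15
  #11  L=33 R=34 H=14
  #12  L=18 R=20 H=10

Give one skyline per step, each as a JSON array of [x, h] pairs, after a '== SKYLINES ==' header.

== SKYLINES ==
[[30,15],[33,0]]
[[30,15],[34,0]]
[[30,15],[34,14],[37,0]]
[[12,14],[30,15],[34,14],[37,0]]
[[12,14],[30,15],[33,17],[41,0]]
[[12,14],[30,15],[33,17],[41,15],[48,0]]
[[12,14],[30,15],[33,17],[41,15],[48,14],[49,0]]
[[12,14],[30,15],[33,17],[41,15],[48,14],[49,0]]
[[12,14],[30,15],[33,17],[41,15],[48,14],[49,0]]
[[12,14],[30,15],[33,17],[41,15],[48,14],[49,0]]
[[12,14],[30,15],[33,17],[41,15],[48,14],[49,0]]
[[12,14],[30,15],[33,17],[41,15],[48,14],[49,0]]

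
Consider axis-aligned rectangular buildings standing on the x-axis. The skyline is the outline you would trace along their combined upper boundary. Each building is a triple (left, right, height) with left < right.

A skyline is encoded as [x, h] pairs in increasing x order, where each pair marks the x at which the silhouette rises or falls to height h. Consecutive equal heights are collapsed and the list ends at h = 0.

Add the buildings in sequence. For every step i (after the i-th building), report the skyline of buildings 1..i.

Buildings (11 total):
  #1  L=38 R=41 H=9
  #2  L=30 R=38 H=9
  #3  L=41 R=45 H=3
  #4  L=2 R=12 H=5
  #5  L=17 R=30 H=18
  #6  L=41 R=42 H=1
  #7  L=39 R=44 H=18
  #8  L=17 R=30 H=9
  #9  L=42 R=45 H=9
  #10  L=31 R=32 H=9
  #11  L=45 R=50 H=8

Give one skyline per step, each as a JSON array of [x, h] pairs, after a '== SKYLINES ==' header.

== SKYLINES ==
[[38,9],[41,0]]
[[30,9],[41,0]]
[[30,9],[41,3],[45,0]]
[[2,5],[12,0],[30,9],[41,3],[45,0]]
[[2,5],[12,0],[17,18],[30,9],[41,3],[45,0]]
[[2,5],[12,0],[17,18],[30,9],[41,3],[45,0]]
[[2,5],[12,0],[17,18],[30,9],[39,18],[44,3],[45,0]]
[[2,5],[12,0],[17,18],[30,9],[39,18],[44,3],[45,0]]
[[2,5],[12,0],[17,18],[30,9],[39,18],[44,9],[45,0]]
[[2,5],[12,0],[17,18],[30,9],[39,18],[44,9],[45,0]]
[[2,5],[12,0],[17,18],[30,9],[39,18],[44,9],[45,8],[50,0]]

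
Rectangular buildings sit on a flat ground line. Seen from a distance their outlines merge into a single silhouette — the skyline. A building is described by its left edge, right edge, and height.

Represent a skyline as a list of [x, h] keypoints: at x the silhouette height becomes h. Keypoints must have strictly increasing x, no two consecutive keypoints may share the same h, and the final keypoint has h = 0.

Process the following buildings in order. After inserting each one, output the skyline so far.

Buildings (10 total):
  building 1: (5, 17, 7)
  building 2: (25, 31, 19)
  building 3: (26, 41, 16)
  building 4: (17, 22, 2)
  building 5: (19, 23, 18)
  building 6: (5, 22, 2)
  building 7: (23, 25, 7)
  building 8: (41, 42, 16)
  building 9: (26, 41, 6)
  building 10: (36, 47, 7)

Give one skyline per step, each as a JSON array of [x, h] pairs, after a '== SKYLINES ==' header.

== SKYLINES ==
[[5,7],[17,0]]
[[5,7],[17,0],[25,19],[31,0]]
[[5,7],[17,0],[25,19],[31,16],[41,0]]
[[5,7],[17,2],[22,0],[25,19],[31,16],[41,0]]
[[5,7],[17,2],[19,18],[23,0],[25,19],[31,16],[41,0]]
[[5,7],[17,2],[19,18],[23,0],[25,19],[31,16],[41,0]]
[[5,7],[17,2],[19,18],[23,7],[25,19],[31,16],[41,0]]
[[5,7],[17,2],[19,18],[23,7],[25,19],[31,16],[42,0]]
[[5,7],[17,2],[19,18],[23,7],[25,19],[31,16],[42,0]]
[[5,7],[17,2],[19,18],[23,7],[25,19],[31,16],[42,7],[47,0]]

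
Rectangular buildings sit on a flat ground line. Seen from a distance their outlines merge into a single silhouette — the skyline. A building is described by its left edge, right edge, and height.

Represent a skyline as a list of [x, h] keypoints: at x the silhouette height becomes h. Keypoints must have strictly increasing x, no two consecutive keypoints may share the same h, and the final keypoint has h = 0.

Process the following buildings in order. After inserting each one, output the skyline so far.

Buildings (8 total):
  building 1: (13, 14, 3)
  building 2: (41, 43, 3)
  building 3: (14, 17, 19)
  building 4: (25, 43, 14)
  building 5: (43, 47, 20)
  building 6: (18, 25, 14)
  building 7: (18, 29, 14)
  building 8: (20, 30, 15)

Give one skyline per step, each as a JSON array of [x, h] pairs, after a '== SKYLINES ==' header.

== SKYLINES ==
[[13,3],[14,0]]
[[13,3],[14,0],[41,3],[43,0]]
[[13,3],[14,19],[17,0],[41,3],[43,0]]
[[13,3],[14,19],[17,0],[25,14],[43,0]]
[[13,3],[14,19],[17,0],[25,14],[43,20],[47,0]]
[[13,3],[14,19],[17,0],[18,14],[43,20],[47,0]]
[[13,3],[14,19],[17,0],[18,14],[43,20],[47,0]]
[[13,3],[14,19],[17,0],[18,14],[20,15],[30,14],[43,20],[47,0]]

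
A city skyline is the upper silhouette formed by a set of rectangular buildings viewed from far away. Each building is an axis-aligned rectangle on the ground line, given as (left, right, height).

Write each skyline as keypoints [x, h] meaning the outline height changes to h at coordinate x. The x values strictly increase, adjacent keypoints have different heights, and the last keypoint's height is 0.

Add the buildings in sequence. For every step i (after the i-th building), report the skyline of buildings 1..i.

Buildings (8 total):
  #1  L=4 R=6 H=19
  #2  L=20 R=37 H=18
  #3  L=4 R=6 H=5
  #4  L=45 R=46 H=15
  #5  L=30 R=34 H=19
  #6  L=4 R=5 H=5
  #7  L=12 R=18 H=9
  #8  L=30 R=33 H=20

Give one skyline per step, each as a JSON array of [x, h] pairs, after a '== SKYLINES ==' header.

== SKYLINES ==
[[4,19],[6,0]]
[[4,19],[6,0],[20,18],[37,0]]
[[4,19],[6,0],[20,18],[37,0]]
[[4,19],[6,0],[20,18],[37,0],[45,15],[46,0]]
[[4,19],[6,0],[20,18],[30,19],[34,18],[37,0],[45,15],[46,0]]
[[4,19],[6,0],[20,18],[30,19],[34,18],[37,0],[45,15],[46,0]]
[[4,19],[6,0],[12,9],[18,0],[20,18],[30,19],[34,18],[37,0],[45,15],[46,0]]
[[4,19],[6,0],[12,9],[18,0],[20,18],[30,20],[33,19],[34,18],[37,0],[45,15],[46,0]]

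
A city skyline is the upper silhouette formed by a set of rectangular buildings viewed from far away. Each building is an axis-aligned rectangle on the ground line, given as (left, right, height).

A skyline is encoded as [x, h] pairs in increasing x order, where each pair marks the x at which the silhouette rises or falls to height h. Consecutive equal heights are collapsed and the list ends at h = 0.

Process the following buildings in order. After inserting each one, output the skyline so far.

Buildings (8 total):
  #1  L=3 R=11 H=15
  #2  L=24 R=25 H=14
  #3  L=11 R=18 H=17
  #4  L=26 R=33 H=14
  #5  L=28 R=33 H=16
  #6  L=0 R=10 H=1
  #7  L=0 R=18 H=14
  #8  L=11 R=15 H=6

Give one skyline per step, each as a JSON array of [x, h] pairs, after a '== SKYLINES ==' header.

== SKYLINES ==
[[3,15],[11,0]]
[[3,15],[11,0],[24,14],[25,0]]
[[3,15],[11,17],[18,0],[24,14],[25,0]]
[[3,15],[11,17],[18,0],[24,14],[25,0],[26,14],[33,0]]
[[3,15],[11,17],[18,0],[24,14],[25,0],[26,14],[28,16],[33,0]]
[[0,1],[3,15],[11,17],[18,0],[24,14],[25,0],[26,14],[28,16],[33,0]]
[[0,14],[3,15],[11,17],[18,0],[24,14],[25,0],[26,14],[28,16],[33,0]]
[[0,14],[3,15],[11,17],[18,0],[24,14],[25,0],[26,14],[28,16],[33,0]]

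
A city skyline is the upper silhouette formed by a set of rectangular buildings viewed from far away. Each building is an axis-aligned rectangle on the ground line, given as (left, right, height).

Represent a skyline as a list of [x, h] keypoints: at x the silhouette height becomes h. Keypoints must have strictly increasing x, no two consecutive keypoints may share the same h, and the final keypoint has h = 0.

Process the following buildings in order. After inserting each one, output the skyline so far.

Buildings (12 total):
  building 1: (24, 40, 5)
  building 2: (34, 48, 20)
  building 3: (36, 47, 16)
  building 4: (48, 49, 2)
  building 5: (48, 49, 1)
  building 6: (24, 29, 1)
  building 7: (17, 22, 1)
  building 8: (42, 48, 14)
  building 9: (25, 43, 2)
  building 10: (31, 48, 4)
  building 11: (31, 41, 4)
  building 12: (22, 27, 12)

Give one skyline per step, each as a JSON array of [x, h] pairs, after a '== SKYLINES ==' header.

== SKYLINES ==
[[24,5],[40,0]]
[[24,5],[34,20],[48,0]]
[[24,5],[34,20],[48,0]]
[[24,5],[34,20],[48,2],[49,0]]
[[24,5],[34,20],[48,2],[49,0]]
[[24,5],[34,20],[48,2],[49,0]]
[[17,1],[22,0],[24,5],[34,20],[48,2],[49,0]]
[[17,1],[22,0],[24,5],[34,20],[48,2],[49,0]]
[[17,1],[22,0],[24,5],[34,20],[48,2],[49,0]]
[[17,1],[22,0],[24,5],[34,20],[48,2],[49,0]]
[[17,1],[22,0],[24,5],[34,20],[48,2],[49,0]]
[[17,1],[22,12],[27,5],[34,20],[48,2],[49,0]]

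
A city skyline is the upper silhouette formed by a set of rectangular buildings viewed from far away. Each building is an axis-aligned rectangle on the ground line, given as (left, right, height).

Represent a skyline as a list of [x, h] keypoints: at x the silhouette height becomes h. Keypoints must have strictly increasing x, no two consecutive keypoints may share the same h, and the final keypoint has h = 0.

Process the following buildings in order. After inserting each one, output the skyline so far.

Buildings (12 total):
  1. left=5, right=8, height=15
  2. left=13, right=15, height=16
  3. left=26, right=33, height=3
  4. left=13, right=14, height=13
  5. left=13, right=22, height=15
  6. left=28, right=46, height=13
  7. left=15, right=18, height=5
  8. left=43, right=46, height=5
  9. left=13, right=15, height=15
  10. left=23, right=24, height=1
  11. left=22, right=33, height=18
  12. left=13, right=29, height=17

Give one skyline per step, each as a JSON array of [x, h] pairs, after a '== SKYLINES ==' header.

== SKYLINES ==
[[5,15],[8,0]]
[[5,15],[8,0],[13,16],[15,0]]
[[5,15],[8,0],[13,16],[15,0],[26,3],[33,0]]
[[5,15],[8,0],[13,16],[15,0],[26,3],[33,0]]
[[5,15],[8,0],[13,16],[15,15],[22,0],[26,3],[33,0]]
[[5,15],[8,0],[13,16],[15,15],[22,0],[26,3],[28,13],[46,0]]
[[5,15],[8,0],[13,16],[15,15],[22,0],[26,3],[28,13],[46,0]]
[[5,15],[8,0],[13,16],[15,15],[22,0],[26,3],[28,13],[46,0]]
[[5,15],[8,0],[13,16],[15,15],[22,0],[26,3],[28,13],[46,0]]
[[5,15],[8,0],[13,16],[15,15],[22,0],[23,1],[24,0],[26,3],[28,13],[46,0]]
[[5,15],[8,0],[13,16],[15,15],[22,18],[33,13],[46,0]]
[[5,15],[8,0],[13,17],[22,18],[33,13],[46,0]]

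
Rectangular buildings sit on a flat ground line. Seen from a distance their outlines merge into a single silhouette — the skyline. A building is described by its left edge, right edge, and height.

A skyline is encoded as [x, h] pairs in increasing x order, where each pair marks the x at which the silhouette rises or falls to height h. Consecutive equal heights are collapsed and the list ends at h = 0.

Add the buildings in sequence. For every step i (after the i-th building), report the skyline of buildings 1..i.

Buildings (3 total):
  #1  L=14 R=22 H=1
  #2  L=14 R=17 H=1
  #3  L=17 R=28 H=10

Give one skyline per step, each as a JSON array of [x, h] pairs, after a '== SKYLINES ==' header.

== SKYLINES ==
[[14,1],[22,0]]
[[14,1],[22,0]]
[[14,1],[17,10],[28,0]]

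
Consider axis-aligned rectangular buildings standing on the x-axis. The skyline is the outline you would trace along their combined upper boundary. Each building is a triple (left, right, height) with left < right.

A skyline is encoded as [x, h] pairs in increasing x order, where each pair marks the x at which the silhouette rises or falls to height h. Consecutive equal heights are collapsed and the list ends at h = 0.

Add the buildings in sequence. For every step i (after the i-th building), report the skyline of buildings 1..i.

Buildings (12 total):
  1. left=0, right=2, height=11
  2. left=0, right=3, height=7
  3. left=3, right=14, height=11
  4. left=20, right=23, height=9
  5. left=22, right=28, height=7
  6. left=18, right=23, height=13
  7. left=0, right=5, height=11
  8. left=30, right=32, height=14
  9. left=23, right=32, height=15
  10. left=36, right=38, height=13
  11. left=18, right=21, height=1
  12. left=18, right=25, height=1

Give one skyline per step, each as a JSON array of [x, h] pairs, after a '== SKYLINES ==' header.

== SKYLINES ==
[[0,11],[2,0]]
[[0,11],[2,7],[3,0]]
[[0,11],[2,7],[3,11],[14,0]]
[[0,11],[2,7],[3,11],[14,0],[20,9],[23,0]]
[[0,11],[2,7],[3,11],[14,0],[20,9],[23,7],[28,0]]
[[0,11],[2,7],[3,11],[14,0],[18,13],[23,7],[28,0]]
[[0,11],[14,0],[18,13],[23,7],[28,0]]
[[0,11],[14,0],[18,13],[23,7],[28,0],[30,14],[32,0]]
[[0,11],[14,0],[18,13],[23,15],[32,0]]
[[0,11],[14,0],[18,13],[23,15],[32,0],[36,13],[38,0]]
[[0,11],[14,0],[18,13],[23,15],[32,0],[36,13],[38,0]]
[[0,11],[14,0],[18,13],[23,15],[32,0],[36,13],[38,0]]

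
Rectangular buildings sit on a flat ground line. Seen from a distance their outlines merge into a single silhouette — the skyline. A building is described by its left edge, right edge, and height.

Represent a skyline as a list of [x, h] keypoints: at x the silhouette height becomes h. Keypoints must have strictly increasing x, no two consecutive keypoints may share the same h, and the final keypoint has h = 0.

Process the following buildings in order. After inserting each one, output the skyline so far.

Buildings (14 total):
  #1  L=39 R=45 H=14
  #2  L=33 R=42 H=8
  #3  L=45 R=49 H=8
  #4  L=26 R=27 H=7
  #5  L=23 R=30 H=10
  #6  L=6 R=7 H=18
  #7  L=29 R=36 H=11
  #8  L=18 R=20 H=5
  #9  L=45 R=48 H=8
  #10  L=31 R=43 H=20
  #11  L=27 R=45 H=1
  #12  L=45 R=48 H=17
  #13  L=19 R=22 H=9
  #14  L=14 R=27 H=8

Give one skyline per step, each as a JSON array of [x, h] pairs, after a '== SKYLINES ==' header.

== SKYLINES ==
[[39,14],[45,0]]
[[33,8],[39,14],[45,0]]
[[33,8],[39,14],[45,8],[49,0]]
[[26,7],[27,0],[33,8],[39,14],[45,8],[49,0]]
[[23,10],[30,0],[33,8],[39,14],[45,8],[49,0]]
[[6,18],[7,0],[23,10],[30,0],[33,8],[39,14],[45,8],[49,0]]
[[6,18],[7,0],[23,10],[29,11],[36,8],[39,14],[45,8],[49,0]]
[[6,18],[7,0],[18,5],[20,0],[23,10],[29,11],[36,8],[39,14],[45,8],[49,0]]
[[6,18],[7,0],[18,5],[20,0],[23,10],[29,11],[36,8],[39,14],[45,8],[49,0]]
[[6,18],[7,0],[18,5],[20,0],[23,10],[29,11],[31,20],[43,14],[45,8],[49,0]]
[[6,18],[7,0],[18,5],[20,0],[23,10],[29,11],[31,20],[43,14],[45,8],[49,0]]
[[6,18],[7,0],[18,5],[20,0],[23,10],[29,11],[31,20],[43,14],[45,17],[48,8],[49,0]]
[[6,18],[7,0],[18,5],[19,9],[22,0],[23,10],[29,11],[31,20],[43,14],[45,17],[48,8],[49,0]]
[[6,18],[7,0],[14,8],[19,9],[22,8],[23,10],[29,11],[31,20],[43,14],[45,17],[48,8],[49,0]]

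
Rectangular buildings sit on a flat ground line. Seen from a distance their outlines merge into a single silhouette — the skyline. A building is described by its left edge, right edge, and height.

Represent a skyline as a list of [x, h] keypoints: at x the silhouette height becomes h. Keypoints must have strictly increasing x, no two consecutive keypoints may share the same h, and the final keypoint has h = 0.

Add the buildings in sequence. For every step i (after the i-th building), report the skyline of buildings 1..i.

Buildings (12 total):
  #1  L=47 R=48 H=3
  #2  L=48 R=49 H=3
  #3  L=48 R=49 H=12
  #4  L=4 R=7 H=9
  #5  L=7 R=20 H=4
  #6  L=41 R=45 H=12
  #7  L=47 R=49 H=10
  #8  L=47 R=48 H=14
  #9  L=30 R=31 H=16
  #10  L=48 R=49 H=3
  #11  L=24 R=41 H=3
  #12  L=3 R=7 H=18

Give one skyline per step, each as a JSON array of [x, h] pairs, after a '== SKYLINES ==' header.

== SKYLINES ==
[[47,3],[48,0]]
[[47,3],[49,0]]
[[47,3],[48,12],[49,0]]
[[4,9],[7,0],[47,3],[48,12],[49,0]]
[[4,9],[7,4],[20,0],[47,3],[48,12],[49,0]]
[[4,9],[7,4],[20,0],[41,12],[45,0],[47,3],[48,12],[49,0]]
[[4,9],[7,4],[20,0],[41,12],[45,0],[47,10],[48,12],[49,0]]
[[4,9],[7,4],[20,0],[41,12],[45,0],[47,14],[48,12],[49,0]]
[[4,9],[7,4],[20,0],[30,16],[31,0],[41,12],[45,0],[47,14],[48,12],[49,0]]
[[4,9],[7,4],[20,0],[30,16],[31,0],[41,12],[45,0],[47,14],[48,12],[49,0]]
[[4,9],[7,4],[20,0],[24,3],[30,16],[31,3],[41,12],[45,0],[47,14],[48,12],[49,0]]
[[3,18],[7,4],[20,0],[24,3],[30,16],[31,3],[41,12],[45,0],[47,14],[48,12],[49,0]]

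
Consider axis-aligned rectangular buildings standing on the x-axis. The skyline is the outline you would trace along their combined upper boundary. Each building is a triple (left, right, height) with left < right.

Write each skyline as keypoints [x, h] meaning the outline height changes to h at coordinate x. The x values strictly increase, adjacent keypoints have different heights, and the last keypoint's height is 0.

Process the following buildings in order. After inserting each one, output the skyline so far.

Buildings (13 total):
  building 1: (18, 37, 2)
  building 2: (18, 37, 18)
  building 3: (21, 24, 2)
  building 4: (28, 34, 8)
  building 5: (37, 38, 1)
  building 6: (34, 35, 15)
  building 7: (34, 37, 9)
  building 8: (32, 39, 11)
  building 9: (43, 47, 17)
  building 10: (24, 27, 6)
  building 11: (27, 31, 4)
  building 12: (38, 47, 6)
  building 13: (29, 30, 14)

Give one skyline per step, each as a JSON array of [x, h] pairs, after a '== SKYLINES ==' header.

== SKYLINES ==
[[18,2],[37,0]]
[[18,18],[37,0]]
[[18,18],[37,0]]
[[18,18],[37,0]]
[[18,18],[37,1],[38,0]]
[[18,18],[37,1],[38,0]]
[[18,18],[37,1],[38,0]]
[[18,18],[37,11],[39,0]]
[[18,18],[37,11],[39,0],[43,17],[47,0]]
[[18,18],[37,11],[39,0],[43,17],[47,0]]
[[18,18],[37,11],[39,0],[43,17],[47,0]]
[[18,18],[37,11],[39,6],[43,17],[47,0]]
[[18,18],[37,11],[39,6],[43,17],[47,0]]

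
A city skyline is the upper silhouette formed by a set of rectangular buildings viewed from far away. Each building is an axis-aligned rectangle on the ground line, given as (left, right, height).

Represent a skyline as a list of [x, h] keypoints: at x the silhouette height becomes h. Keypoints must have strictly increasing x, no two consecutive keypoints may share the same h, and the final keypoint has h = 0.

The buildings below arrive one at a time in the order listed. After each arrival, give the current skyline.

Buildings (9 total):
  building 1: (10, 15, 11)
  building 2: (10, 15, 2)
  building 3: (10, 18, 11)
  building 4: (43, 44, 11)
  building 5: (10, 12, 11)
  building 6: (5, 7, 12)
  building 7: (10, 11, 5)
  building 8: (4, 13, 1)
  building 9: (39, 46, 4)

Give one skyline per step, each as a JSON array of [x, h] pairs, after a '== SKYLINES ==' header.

== SKYLINES ==
[[10,11],[15,0]]
[[10,11],[15,0]]
[[10,11],[18,0]]
[[10,11],[18,0],[43,11],[44,0]]
[[10,11],[18,0],[43,11],[44,0]]
[[5,12],[7,0],[10,11],[18,0],[43,11],[44,0]]
[[5,12],[7,0],[10,11],[18,0],[43,11],[44,0]]
[[4,1],[5,12],[7,1],[10,11],[18,0],[43,11],[44,0]]
[[4,1],[5,12],[7,1],[10,11],[18,0],[39,4],[43,11],[44,4],[46,0]]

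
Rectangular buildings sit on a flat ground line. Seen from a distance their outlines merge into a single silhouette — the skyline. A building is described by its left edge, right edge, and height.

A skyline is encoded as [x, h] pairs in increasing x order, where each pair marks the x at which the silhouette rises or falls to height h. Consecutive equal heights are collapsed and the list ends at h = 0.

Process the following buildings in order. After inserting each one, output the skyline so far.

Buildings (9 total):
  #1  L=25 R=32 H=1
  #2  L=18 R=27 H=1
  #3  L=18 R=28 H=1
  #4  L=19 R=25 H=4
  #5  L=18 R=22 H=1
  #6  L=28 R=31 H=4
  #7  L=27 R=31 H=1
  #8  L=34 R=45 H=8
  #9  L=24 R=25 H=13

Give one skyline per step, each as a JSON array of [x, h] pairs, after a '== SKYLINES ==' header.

== SKYLINES ==
[[25,1],[32,0]]
[[18,1],[32,0]]
[[18,1],[32,0]]
[[18,1],[19,4],[25,1],[32,0]]
[[18,1],[19,4],[25,1],[32,0]]
[[18,1],[19,4],[25,1],[28,4],[31,1],[32,0]]
[[18,1],[19,4],[25,1],[28,4],[31,1],[32,0]]
[[18,1],[19,4],[25,1],[28,4],[31,1],[32,0],[34,8],[45,0]]
[[18,1],[19,4],[24,13],[25,1],[28,4],[31,1],[32,0],[34,8],[45,0]]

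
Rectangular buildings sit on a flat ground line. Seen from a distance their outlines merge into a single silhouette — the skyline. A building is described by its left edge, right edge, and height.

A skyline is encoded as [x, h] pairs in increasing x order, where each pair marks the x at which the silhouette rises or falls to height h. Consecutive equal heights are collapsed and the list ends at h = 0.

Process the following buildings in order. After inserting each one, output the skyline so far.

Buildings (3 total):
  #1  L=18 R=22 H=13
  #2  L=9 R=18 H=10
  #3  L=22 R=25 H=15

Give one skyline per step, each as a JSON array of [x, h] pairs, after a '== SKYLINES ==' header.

== SKYLINES ==
[[18,13],[22,0]]
[[9,10],[18,13],[22,0]]
[[9,10],[18,13],[22,15],[25,0]]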